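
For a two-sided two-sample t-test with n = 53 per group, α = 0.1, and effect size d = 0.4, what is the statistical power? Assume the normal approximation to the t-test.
Power ≈ 0.66

Power calculation (two-sample t-test, normal approximation):
z_β = d · √(n/2) - z_{α/2}
z_β = 0.4 · √(53/2) - 1.645
z_β = 0.4 · 5.148 - 1.645
z_β = 0.414

Power = Φ(z_β) = Φ(0.414) ≈ 0.661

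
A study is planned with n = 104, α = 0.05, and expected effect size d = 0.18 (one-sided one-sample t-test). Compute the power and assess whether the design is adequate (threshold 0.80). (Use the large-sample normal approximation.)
Power ≈ 0.58; the study is underpowered (power < 0.80)

Power calculation (one-sample t-test, normal approximation):
z_β = d · √n - z_α
z_β = 0.18 · √104 - 1.645
z_β = 0.18 · 10.198 - 1.645
z_β = 0.191

Power = Φ(z_β) = Φ(0.191) ≈ 0.576

Effect size d = 0.18 is very small by Cohen's convention (0.2/0.5/0.8).

Threshold: power ≥ 0.80 is conventionally adequate.
Power ≈ 0.58 → the study is underpowered (power < 0.80).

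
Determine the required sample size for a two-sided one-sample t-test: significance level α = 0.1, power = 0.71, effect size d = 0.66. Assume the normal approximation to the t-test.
n = 12

Sample size formula (one-sample t-test, normal approximation):
n = ((z_{α/2} + z_β) / d)²

z_{α/2} = 1.645 (for α = 0.1, two-sided)
z_β = 0.553 (for power = 0.71)
d = 0.66

n = ((1.645 + 0.553) / 0.66)²
n = (3.330)²
n ≈ 11.09
Round up to the next whole number: n = 12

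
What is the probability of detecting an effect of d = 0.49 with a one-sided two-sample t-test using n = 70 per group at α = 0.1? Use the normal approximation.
Power ≈ 0.95

Power calculation (two-sample t-test, normal approximation):
z_β = d · √(n/2) - z_α
z_β = 0.49 · √(70/2) - 1.282
z_β = 0.49 · 5.916 - 1.282
z_β = 1.617

Power = Φ(z_β) = Φ(1.617) ≈ 0.947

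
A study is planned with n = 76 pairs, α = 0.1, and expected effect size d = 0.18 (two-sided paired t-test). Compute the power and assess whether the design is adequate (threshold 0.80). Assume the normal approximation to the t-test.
Power ≈ 0.47; the study is underpowered (power < 0.80)

Power calculation (paired t-test, normal approximation):
z_β = d · √n - z_{α/2}
z_β = 0.18 · √76 - 1.645
z_β = 0.18 · 8.718 - 1.645
z_β = -0.076

Power = Φ(z_β) = Φ(-0.076) ≈ 0.470

Effect size d = 0.18 is very small by Cohen's convention (0.2/0.5/0.8).

Threshold: power ≥ 0.80 is conventionally adequate.
Power ≈ 0.47 → the study is underpowered (power < 0.80).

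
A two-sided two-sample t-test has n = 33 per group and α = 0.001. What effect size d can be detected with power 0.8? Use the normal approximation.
d ≈ 1.02

Minimum detectable effect (two-sample t-test, normal approximation):
d = (z_{α/2} + z_β) / √(n/2)
d = (3.291 + 0.842) / √(33/2)
d = 4.132 / 4.062
d ≈ 1.02

By Cohen's convention (0.2 small / 0.5 medium / 0.8 large): large effect.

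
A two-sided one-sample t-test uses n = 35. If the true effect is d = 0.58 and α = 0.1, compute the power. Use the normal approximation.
Power ≈ 0.96

Power calculation (one-sample t-test, normal approximation):
z_β = d · √n - z_{α/2}
z_β = 0.58 · √35 - 1.645
z_β = 0.58 · 5.916 - 1.645
z_β = 1.786

Power = Φ(z_β) = Φ(1.786) ≈ 0.963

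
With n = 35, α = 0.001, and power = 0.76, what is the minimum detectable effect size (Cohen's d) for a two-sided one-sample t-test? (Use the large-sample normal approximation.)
d ≈ 0.68

Minimum detectable effect (one-sample t-test, normal approximation):
d = (z_{α/2} + z_β) / √n
d = (3.291 + 0.706) / √35
d = 3.997 / 5.916
d ≈ 0.68

By Cohen's convention (0.2 small / 0.5 medium / 0.8 large): medium effect.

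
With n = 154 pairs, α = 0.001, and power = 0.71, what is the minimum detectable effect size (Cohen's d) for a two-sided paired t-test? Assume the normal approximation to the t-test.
d ≈ 0.31

Minimum detectable effect (paired t-test, normal approximation):
d = (z_{α/2} + z_β) / √n
d = (3.291 + 0.553) / √154
d = 3.844 / 12.410
d ≈ 0.31

By Cohen's convention (0.2 small / 0.5 medium / 0.8 large): small effect.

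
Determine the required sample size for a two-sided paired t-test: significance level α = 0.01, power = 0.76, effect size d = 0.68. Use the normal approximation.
n = 24 pairs

Sample size formula (paired t-test, normal approximation):
n = ((z_{α/2} + z_β) / d)²

z_{α/2} = 2.576 (for α = 0.01, two-sided)
z_β = 0.706 (for power = 0.76)
d = 0.68

n = ((2.576 + 0.706) / 0.68)²
n = (4.826)²
n ≈ 23.29
Round up to the next whole number: n = 24 pairs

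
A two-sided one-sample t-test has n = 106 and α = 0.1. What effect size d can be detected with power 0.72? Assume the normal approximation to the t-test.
d ≈ 0.22

Minimum detectable effect (one-sample t-test, normal approximation):
d = (z_{α/2} + z_β) / √n
d = (1.645 + 0.583) / √106
d = 2.228 / 10.296
d ≈ 0.22

By Cohen's convention (0.2 small / 0.5 medium / 0.8 large): small effect.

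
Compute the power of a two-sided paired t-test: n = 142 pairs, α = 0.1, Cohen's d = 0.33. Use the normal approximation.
Power ≈ 0.99

Power calculation (paired t-test, normal approximation):
z_β = d · √n - z_{α/2}
z_β = 0.33 · √142 - 1.645
z_β = 0.33 · 11.916 - 1.645
z_β = 2.288

Power = Φ(z_β) = Φ(2.288) ≈ 0.989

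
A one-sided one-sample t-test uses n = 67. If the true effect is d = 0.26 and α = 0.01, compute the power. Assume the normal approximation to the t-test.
Power ≈ 0.42

Power calculation (one-sample t-test, normal approximation):
z_β = d · √n - z_α
z_β = 0.26 · √67 - 2.326
z_β = 0.26 · 8.185 - 2.326
z_β = -0.198

Power = Φ(z_β) = Φ(-0.198) ≈ 0.421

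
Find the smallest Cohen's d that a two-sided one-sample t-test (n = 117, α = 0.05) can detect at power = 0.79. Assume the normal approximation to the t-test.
d ≈ 0.26

Minimum detectable effect (one-sample t-test, normal approximation):
d = (z_{α/2} + z_β) / √n
d = (1.960 + 0.806) / √117
d = 2.766 / 10.817
d ≈ 0.26

By Cohen's convention (0.2 small / 0.5 medium / 0.8 large): small effect.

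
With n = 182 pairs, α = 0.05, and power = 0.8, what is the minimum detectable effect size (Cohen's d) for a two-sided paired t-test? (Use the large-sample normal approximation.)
d ≈ 0.21

Minimum detectable effect (paired t-test, normal approximation):
d = (z_{α/2} + z_β) / √n
d = (1.960 + 0.842) / √182
d = 2.802 / 13.491
d ≈ 0.21

By Cohen's convention (0.2 small / 0.5 medium / 0.8 large): small effect.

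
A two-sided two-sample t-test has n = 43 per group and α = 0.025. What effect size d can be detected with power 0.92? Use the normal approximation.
d ≈ 0.79

Minimum detectable effect (two-sample t-test, normal approximation):
d = (z_{α/2} + z_β) / √(n/2)
d = (2.241 + 1.405) / √(43/2)
d = 3.646 / 4.637
d ≈ 0.79

By Cohen's convention (0.2 small / 0.5 medium / 0.8 large): medium effect.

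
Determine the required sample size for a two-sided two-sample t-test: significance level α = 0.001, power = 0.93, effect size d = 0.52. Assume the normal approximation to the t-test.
n = 169 per group

Sample size formula (two-sample t-test, normal approximation):
n = 2 · ((z_{α/2} + z_β) / d)²

z_{α/2} = 3.291 (for α = 0.001, two-sided)
z_β = 1.476 (for power = 0.93)
d = 0.52

n = 2 · ((3.291 + 1.476) / 0.52)²
n = 2 · (9.167)²
n ≈ 168.07
Round up to the next whole number: n = 169 per group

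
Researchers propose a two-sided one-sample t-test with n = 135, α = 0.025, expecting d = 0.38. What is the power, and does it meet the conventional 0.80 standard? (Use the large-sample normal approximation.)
Power ≈ 0.99; the study is adequately powered (power ≥ 0.80)

Power calculation (one-sample t-test, normal approximation):
z_β = d · √n - z_{α/2}
z_β = 0.38 · √135 - 2.241
z_β = 0.38 · 11.619 - 2.241
z_β = 2.174

Power = Φ(z_β) = Φ(2.174) ≈ 0.985

Effect size d = 0.38 is small by Cohen's convention (0.2/0.5/0.8).

Threshold: power ≥ 0.80 is conventionally adequate.
Power ≈ 0.99 → the study is adequately powered (power ≥ 0.80).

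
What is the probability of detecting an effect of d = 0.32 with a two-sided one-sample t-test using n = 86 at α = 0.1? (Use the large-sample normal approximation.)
Power ≈ 0.91

Power calculation (one-sample t-test, normal approximation):
z_β = d · √n - z_{α/2}
z_β = 0.32 · √86 - 1.645
z_β = 0.32 · 9.274 - 1.645
z_β = 1.323

Power = Φ(z_β) = Φ(1.323) ≈ 0.907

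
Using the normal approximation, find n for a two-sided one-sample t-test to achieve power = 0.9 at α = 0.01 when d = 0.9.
n = 19

Sample size formula (one-sample t-test, normal approximation):
n = ((z_{α/2} + z_β) / d)²

z_{α/2} = 2.576 (for α = 0.01, two-sided)
z_β = 1.282 (for power = 0.9)
d = 0.9

n = ((2.576 + 1.282) / 0.9)²
n = (4.287)²
n ≈ 18.38
Round up to the next whole number: n = 19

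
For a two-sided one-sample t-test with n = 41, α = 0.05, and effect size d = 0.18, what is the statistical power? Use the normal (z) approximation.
Power ≈ 0.21

Power calculation (one-sample t-test, normal approximation):
z_β = d · √n - z_{α/2}
z_β = 0.18 · √41 - 1.960
z_β = 0.18 · 6.403 - 1.960
z_β = -0.807

Power = Φ(z_β) = Φ(-0.807) ≈ 0.210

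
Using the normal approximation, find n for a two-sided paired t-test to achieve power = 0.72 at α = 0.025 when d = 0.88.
n = 11 pairs

Sample size formula (paired t-test, normal approximation):
n = ((z_{α/2} + z_β) / d)²

z_{α/2} = 2.241 (for α = 0.025, two-sided)
z_β = 0.583 (for power = 0.72)
d = 0.88

n = ((2.241 + 0.583) / 0.88)²
n = (3.209)²
n ≈ 10.30
Round up to the next whole number: n = 11 pairs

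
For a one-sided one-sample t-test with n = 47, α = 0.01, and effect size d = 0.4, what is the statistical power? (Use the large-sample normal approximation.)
Power ≈ 0.66

Power calculation (one-sample t-test, normal approximation):
z_β = d · √n - z_α
z_β = 0.4 · √47 - 2.326
z_β = 0.4 · 6.856 - 2.326
z_β = 0.416

Power = Φ(z_β) = Φ(0.416) ≈ 0.661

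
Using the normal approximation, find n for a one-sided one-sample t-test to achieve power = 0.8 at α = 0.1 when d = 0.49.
n = 19

Sample size formula (one-sample t-test, normal approximation):
n = ((z_α + z_β) / d)²

z_α = 1.282 (for α = 0.1, one-sided)
z_β = 0.842 (for power = 0.8)
d = 0.49

n = ((1.282 + 0.842) / 0.49)²
n = (4.335)²
n ≈ 18.79
Round up to the next whole number: n = 19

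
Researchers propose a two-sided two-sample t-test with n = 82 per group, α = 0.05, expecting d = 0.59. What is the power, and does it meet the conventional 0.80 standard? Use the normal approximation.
Power ≈ 0.97; the study is adequately powered (power ≥ 0.80)

Power calculation (two-sample t-test, normal approximation):
z_β = d · √(n/2) - z_{α/2}
z_β = 0.59 · √(82/2) - 1.960
z_β = 0.59 · 6.403 - 1.960
z_β = 1.818

Power = Φ(z_β) = Φ(1.818) ≈ 0.965

Effect size d = 0.59 is medium by Cohen's convention (0.2/0.5/0.8).

Threshold: power ≥ 0.80 is conventionally adequate.
Power ≈ 0.97 → the study is adequately powered (power ≥ 0.80).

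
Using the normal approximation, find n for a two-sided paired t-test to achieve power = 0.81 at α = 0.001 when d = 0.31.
n = 181 pairs

Sample size formula (paired t-test, normal approximation):
n = ((z_{α/2} + z_β) / d)²

z_{α/2} = 3.291 (for α = 0.001, two-sided)
z_β = 0.878 (for power = 0.81)
d = 0.31

n = ((3.291 + 0.878) / 0.31)²
n = (13.448)²
n ≈ 180.85
Round up to the next whole number: n = 181 pairs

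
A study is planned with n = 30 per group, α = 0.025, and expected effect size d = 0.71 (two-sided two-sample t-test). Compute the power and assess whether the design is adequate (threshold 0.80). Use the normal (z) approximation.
Power ≈ 0.69; the study is underpowered (power < 0.80)

Power calculation (two-sample t-test, normal approximation):
z_β = d · √(n/2) - z_{α/2}
z_β = 0.71 · √(30/2) - 2.241
z_β = 0.71 · 3.873 - 2.241
z_β = 0.508

Power = Φ(z_β) = Φ(0.508) ≈ 0.694

Effect size d = 0.71 is medium by Cohen's convention (0.2/0.5/0.8).

Threshold: power ≥ 0.80 is conventionally adequate.
Power ≈ 0.69 → the study is underpowered (power < 0.80).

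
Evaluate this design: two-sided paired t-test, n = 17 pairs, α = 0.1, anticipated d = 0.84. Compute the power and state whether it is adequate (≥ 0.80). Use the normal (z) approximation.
Power ≈ 0.97; the study is adequately powered (power ≥ 0.80)

Power calculation (paired t-test, normal approximation):
z_β = d · √n - z_{α/2}
z_β = 0.84 · √17 - 1.645
z_β = 0.84 · 4.123 - 1.645
z_β = 1.819

Power = Φ(z_β) = Φ(1.819) ≈ 0.966

Effect size d = 0.84 is large by Cohen's convention (0.2/0.5/0.8).

Threshold: power ≥ 0.80 is conventionally adequate.
Power ≈ 0.97 → the study is adequately powered (power ≥ 0.80).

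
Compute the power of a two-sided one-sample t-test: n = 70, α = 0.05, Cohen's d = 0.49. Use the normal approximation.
Power ≈ 0.98

Power calculation (one-sample t-test, normal approximation):
z_β = d · √n - z_{α/2}
z_β = 0.49 · √70 - 1.960
z_β = 0.49 · 8.367 - 1.960
z_β = 2.140

Power = Φ(z_β) = Φ(2.140) ≈ 0.984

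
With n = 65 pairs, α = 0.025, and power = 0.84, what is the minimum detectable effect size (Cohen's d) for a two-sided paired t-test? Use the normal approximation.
d ≈ 0.40

Minimum detectable effect (paired t-test, normal approximation):
d = (z_{α/2} + z_β) / √n
d = (2.241 + 0.994) / √65
d = 3.236 / 8.062
d ≈ 0.40

By Cohen's convention (0.2 small / 0.5 medium / 0.8 large): small effect.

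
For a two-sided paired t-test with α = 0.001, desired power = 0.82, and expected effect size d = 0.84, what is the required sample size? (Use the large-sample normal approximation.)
n = 26 pairs

Sample size formula (paired t-test, normal approximation):
n = ((z_{α/2} + z_β) / d)²

z_{α/2} = 3.291 (for α = 0.001, two-sided)
z_β = 0.915 (for power = 0.82)
d = 0.84

n = ((3.291 + 0.915) / 0.84)²
n = (5.007)²
n ≈ 25.07
Round up to the next whole number: n = 26 pairs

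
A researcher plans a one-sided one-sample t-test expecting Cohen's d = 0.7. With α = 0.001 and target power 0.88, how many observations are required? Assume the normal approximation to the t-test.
n = 38

Sample size formula (one-sample t-test, normal approximation):
n = ((z_α + z_β) / d)²

z_α = 3.090 (for α = 0.001, one-sided)
z_β = 1.175 (for power = 0.88)
d = 0.7

n = ((3.090 + 1.175) / 0.7)²
n = (6.093)²
n ≈ 37.12
Round up to the next whole number: n = 38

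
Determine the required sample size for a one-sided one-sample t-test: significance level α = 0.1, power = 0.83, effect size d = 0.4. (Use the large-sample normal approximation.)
n = 32

Sample size formula (one-sample t-test, normal approximation):
n = ((z_α + z_β) / d)²

z_α = 1.282 (for α = 0.1, one-sided)
z_β = 0.954 (for power = 0.83)
d = 0.4

n = ((1.282 + 0.954) / 0.4)²
n = (5.590)²
n ≈ 31.25
Round up to the next whole number: n = 32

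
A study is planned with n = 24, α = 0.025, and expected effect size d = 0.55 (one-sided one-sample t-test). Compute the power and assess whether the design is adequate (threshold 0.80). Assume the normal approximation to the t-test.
Power ≈ 0.77; the study is underpowered (power < 0.80)

Power calculation (one-sample t-test, normal approximation):
z_β = d · √n - z_α
z_β = 0.55 · √24 - 1.960
z_β = 0.55 · 4.899 - 1.960
z_β = 0.734

Power = Φ(z_β) = Φ(0.734) ≈ 0.769

Effect size d = 0.55 is medium by Cohen's convention (0.2/0.5/0.8).

Threshold: power ≥ 0.80 is conventionally adequate.
Power ≈ 0.77 → the study is underpowered (power < 0.80).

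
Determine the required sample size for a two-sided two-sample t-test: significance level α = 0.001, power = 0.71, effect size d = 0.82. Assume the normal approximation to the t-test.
n = 44 per group

Sample size formula (two-sample t-test, normal approximation):
n = 2 · ((z_{α/2} + z_β) / d)²

z_{α/2} = 3.291 (for α = 0.001, two-sided)
z_β = 0.553 (for power = 0.71)
d = 0.82

n = 2 · ((3.291 + 0.553) / 0.82)²
n = 2 · (4.688)²
n ≈ 43.95
Round up to the next whole number: n = 44 per group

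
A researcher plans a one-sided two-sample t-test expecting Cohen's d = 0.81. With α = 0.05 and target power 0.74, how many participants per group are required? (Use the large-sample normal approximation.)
n = 16 per group

Sample size formula (two-sample t-test, normal approximation):
n = 2 · ((z_α + z_β) / d)²

z_α = 1.645 (for α = 0.05, one-sided)
z_β = 0.643 (for power = 0.74)
d = 0.81

n = 2 · ((1.645 + 0.643) / 0.81)²
n = 2 · (2.825)²
n ≈ 15.96
Round up to the next whole number: n = 16 per group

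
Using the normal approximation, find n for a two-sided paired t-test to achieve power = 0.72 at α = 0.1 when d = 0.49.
n = 21 pairs

Sample size formula (paired t-test, normal approximation):
n = ((z_{α/2} + z_β) / d)²

z_{α/2} = 1.645 (for α = 0.1, two-sided)
z_β = 0.583 (for power = 0.72)
d = 0.49

n = ((1.645 + 0.583) / 0.49)²
n = (4.547)²
n ≈ 20.68
Round up to the next whole number: n = 21 pairs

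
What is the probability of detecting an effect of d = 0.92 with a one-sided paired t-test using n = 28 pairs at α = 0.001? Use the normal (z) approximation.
Power ≈ 0.96

Power calculation (paired t-test, normal approximation):
z_β = d · √n - z_α
z_β = 0.92 · √28 - 3.090
z_β = 0.92 · 5.292 - 3.090
z_β = 1.778

Power = Φ(z_β) = Φ(1.778) ≈ 0.962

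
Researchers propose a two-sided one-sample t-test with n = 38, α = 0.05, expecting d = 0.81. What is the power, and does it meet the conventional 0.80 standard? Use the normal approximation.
Power ≈ 1.00; the study is adequately powered (power ≥ 0.80)

Power calculation (one-sample t-test, normal approximation):
z_β = d · √n - z_{α/2}
z_β = 0.81 · √38 - 1.960
z_β = 0.81 · 6.164 - 1.960
z_β = 3.033

Power = Φ(z_β) = Φ(3.033) ≈ 0.999

Effect size d = 0.81 is large by Cohen's convention (0.2/0.5/0.8).

Threshold: power ≥ 0.80 is conventionally adequate.
Power ≈ 1.00 → the study is adequately powered (power ≥ 0.80).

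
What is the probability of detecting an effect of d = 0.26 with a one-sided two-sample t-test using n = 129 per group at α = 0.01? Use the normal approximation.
Power ≈ 0.41

Power calculation (two-sample t-test, normal approximation):
z_β = d · √(n/2) - z_α
z_β = 0.26 · √(129/2) - 2.326
z_β = 0.26 · 8.031 - 2.326
z_β = -0.238

Power = Φ(z_β) = Φ(-0.238) ≈ 0.406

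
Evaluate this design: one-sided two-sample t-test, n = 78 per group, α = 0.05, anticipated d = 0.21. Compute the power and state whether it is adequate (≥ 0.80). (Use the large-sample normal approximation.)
Power ≈ 0.37; the study is underpowered (power < 0.80)

Power calculation (two-sample t-test, normal approximation):
z_β = d · √(n/2) - z_α
z_β = 0.21 · √(78/2) - 1.645
z_β = 0.21 · 6.245 - 1.645
z_β = -0.333

Power = Φ(z_β) = Φ(-0.333) ≈ 0.369

Effect size d = 0.21 is small by Cohen's convention (0.2/0.5/0.8).

Threshold: power ≥ 0.80 is conventionally adequate.
Power ≈ 0.37 → the study is underpowered (power < 0.80).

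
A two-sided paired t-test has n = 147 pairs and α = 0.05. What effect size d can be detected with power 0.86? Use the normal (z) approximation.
d ≈ 0.25

Minimum detectable effect (paired t-test, normal approximation):
d = (z_{α/2} + z_β) / √n
d = (1.960 + 1.080) / √147
d = 3.040 / 12.124
d ≈ 0.25

By Cohen's convention (0.2 small / 0.5 medium / 0.8 large): small effect.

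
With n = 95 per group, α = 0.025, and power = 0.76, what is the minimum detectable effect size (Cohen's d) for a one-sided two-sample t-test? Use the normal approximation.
d ≈ 0.39

Minimum detectable effect (two-sample t-test, normal approximation):
d = (z_α + z_β) / √(n/2)
d = (1.960 + 0.706) / √(95/2)
d = 2.666 / 6.892
d ≈ 0.39

By Cohen's convention (0.2 small / 0.5 medium / 0.8 large): small effect.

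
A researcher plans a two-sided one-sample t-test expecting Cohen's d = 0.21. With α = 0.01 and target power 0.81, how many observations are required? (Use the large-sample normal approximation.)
n = 271

Sample size formula (one-sample t-test, normal approximation):
n = ((z_{α/2} + z_β) / d)²

z_{α/2} = 2.576 (for α = 0.01, two-sided)
z_β = 0.878 (for power = 0.81)
d = 0.21

n = ((2.576 + 0.878) / 0.21)²
n = (16.448)²
n ≈ 270.54
Round up to the next whole number: n = 271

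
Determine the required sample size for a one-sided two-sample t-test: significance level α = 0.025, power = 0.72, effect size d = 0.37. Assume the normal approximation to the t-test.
n = 95 per group

Sample size formula (two-sample t-test, normal approximation):
n = 2 · ((z_α + z_β) / d)²

z_α = 1.960 (for α = 0.025, one-sided)
z_β = 0.583 (for power = 0.72)
d = 0.37

n = 2 · ((1.960 + 0.583) / 0.37)²
n = 2 · (6.873)²
n ≈ 94.48
Round up to the next whole number: n = 95 per group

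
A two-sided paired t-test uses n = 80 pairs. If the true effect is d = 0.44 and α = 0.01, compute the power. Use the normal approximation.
Power ≈ 0.91

Power calculation (paired t-test, normal approximation):
z_β = d · √n - z_{α/2}
z_β = 0.44 · √80 - 2.576
z_β = 0.44 · 8.944 - 2.576
z_β = 1.360

Power = Φ(z_β) = Φ(1.360) ≈ 0.913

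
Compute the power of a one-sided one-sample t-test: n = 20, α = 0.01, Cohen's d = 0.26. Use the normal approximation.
Power ≈ 0.12

Power calculation (one-sample t-test, normal approximation):
z_β = d · √n - z_α
z_β = 0.26 · √20 - 2.326
z_β = 0.26 · 4.472 - 2.326
z_β = -1.164

Power = Φ(z_β) = Φ(-1.164) ≈ 0.122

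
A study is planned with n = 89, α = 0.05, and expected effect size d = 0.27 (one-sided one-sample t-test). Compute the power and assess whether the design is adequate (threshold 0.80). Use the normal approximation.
Power ≈ 0.82; the study is adequately powered (power ≥ 0.80)

Power calculation (one-sample t-test, normal approximation):
z_β = d · √n - z_α
z_β = 0.27 · √89 - 1.645
z_β = 0.27 · 9.434 - 1.645
z_β = 0.902

Power = Φ(z_β) = Φ(0.902) ≈ 0.817

Effect size d = 0.27 is small by Cohen's convention (0.2/0.5/0.8).

Threshold: power ≥ 0.80 is conventionally adequate.
Power ≈ 0.82 → the study is adequately powered (power ≥ 0.80).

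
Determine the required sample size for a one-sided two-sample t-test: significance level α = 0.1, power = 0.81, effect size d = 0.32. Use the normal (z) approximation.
n = 92 per group

Sample size formula (two-sample t-test, normal approximation):
n = 2 · ((z_α + z_β) / d)²

z_α = 1.282 (for α = 0.1, one-sided)
z_β = 0.878 (for power = 0.81)
d = 0.32

n = 2 · ((1.282 + 0.878) / 0.32)²
n = 2 · (6.750)²
n ≈ 91.12
Round up to the next whole number: n = 92 per group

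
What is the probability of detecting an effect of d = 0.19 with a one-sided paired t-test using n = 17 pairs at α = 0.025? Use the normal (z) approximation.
Power ≈ 0.12

Power calculation (paired t-test, normal approximation):
z_β = d · √n - z_α
z_β = 0.19 · √17 - 1.960
z_β = 0.19 · 4.123 - 1.960
z_β = -1.177

Power = Φ(z_β) = Φ(-1.177) ≈ 0.120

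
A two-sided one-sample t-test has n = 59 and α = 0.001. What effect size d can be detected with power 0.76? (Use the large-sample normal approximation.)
d ≈ 0.52

Minimum detectable effect (one-sample t-test, normal approximation):
d = (z_{α/2} + z_β) / √n
d = (3.291 + 0.706) / √59
d = 3.997 / 7.681
d ≈ 0.52

By Cohen's convention (0.2 small / 0.5 medium / 0.8 large): medium effect.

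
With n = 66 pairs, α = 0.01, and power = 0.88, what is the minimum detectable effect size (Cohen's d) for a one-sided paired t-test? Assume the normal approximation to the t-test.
d ≈ 0.43

Minimum detectable effect (paired t-test, normal approximation):
d = (z_α + z_β) / √n
d = (2.326 + 1.175) / √66
d = 3.501 / 8.124
d ≈ 0.43

By Cohen's convention (0.2 small / 0.5 medium / 0.8 large): small effect.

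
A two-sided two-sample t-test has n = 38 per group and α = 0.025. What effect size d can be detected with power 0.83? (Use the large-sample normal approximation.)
d ≈ 0.73

Minimum detectable effect (two-sample t-test, normal approximation):
d = (z_{α/2} + z_β) / √(n/2)
d = (2.241 + 0.954) / √(38/2)
d = 3.196 / 4.359
d ≈ 0.73

By Cohen's convention (0.2 small / 0.5 medium / 0.8 large): medium effect.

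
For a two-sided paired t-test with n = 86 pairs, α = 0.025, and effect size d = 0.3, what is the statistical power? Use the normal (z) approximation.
Power ≈ 0.71

Power calculation (paired t-test, normal approximation):
z_β = d · √n - z_{α/2}
z_β = 0.3 · √86 - 2.241
z_β = 0.3 · 9.274 - 2.241
z_β = 0.541

Power = Φ(z_β) = Φ(0.541) ≈ 0.706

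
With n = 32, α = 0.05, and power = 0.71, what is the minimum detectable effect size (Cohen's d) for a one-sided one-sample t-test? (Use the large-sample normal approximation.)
d ≈ 0.39

Minimum detectable effect (one-sample t-test, normal approximation):
d = (z_α + z_β) / √n
d = (1.645 + 0.553) / √32
d = 2.198 / 5.657
d ≈ 0.39

By Cohen's convention (0.2 small / 0.5 medium / 0.8 large): small effect.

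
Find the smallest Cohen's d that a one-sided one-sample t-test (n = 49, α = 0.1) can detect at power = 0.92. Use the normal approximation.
d ≈ 0.38

Minimum detectable effect (one-sample t-test, normal approximation):
d = (z_α + z_β) / √n
d = (1.282 + 1.405) / √49
d = 2.687 / 7.000
d ≈ 0.38

By Cohen's convention (0.2 small / 0.5 medium / 0.8 large): small effect.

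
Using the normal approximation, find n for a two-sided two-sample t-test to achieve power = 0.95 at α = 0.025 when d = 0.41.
n = 180 per group

Sample size formula (two-sample t-test, normal approximation):
n = 2 · ((z_{α/2} + z_β) / d)²

z_{α/2} = 2.241 (for α = 0.025, two-sided)
z_β = 1.645 (for power = 0.95)
d = 0.41

n = 2 · ((2.241 + 1.645) / 0.41)²
n = 2 · (9.478)²
n ≈ 179.66
Round up to the next whole number: n = 180 per group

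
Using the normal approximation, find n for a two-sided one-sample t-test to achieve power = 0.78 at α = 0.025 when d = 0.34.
n = 79

Sample size formula (one-sample t-test, normal approximation):
n = ((z_{α/2} + z_β) / d)²

z_{α/2} = 2.241 (for α = 0.025, two-sided)
z_β = 0.772 (for power = 0.78)
d = 0.34

n = ((2.241 + 0.772) / 0.34)²
n = (8.862)²
n ≈ 78.54
Round up to the next whole number: n = 79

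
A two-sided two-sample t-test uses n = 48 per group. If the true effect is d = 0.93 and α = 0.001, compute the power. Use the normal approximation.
Power ≈ 0.90

Power calculation (two-sample t-test, normal approximation):
z_β = d · √(n/2) - z_{α/2}
z_β = 0.93 · √(48/2) - 3.291
z_β = 0.93 · 4.899 - 3.291
z_β = 1.266

Power = Φ(z_β) = Φ(1.266) ≈ 0.897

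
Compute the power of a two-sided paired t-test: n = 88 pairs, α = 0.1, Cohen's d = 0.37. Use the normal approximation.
Power ≈ 0.97

Power calculation (paired t-test, normal approximation):
z_β = d · √n - z_{α/2}
z_β = 0.37 · √88 - 1.645
z_β = 0.37 · 9.381 - 1.645
z_β = 1.826

Power = Φ(z_β) = Φ(1.826) ≈ 0.966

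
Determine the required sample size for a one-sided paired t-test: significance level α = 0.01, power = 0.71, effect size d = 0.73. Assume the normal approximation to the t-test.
n = 16 pairs

Sample size formula (paired t-test, normal approximation):
n = ((z_α + z_β) / d)²

z_α = 2.326 (for α = 0.01, one-sided)
z_β = 0.553 (for power = 0.71)
d = 0.73

n = ((2.326 + 0.553) / 0.73)²
n = (3.944)²
n ≈ 15.56
Round up to the next whole number: n = 16 pairs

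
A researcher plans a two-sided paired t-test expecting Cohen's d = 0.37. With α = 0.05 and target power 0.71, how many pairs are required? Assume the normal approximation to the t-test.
n = 47 pairs

Sample size formula (paired t-test, normal approximation):
n = ((z_{α/2} + z_β) / d)²

z_{α/2} = 1.960 (for α = 0.05, two-sided)
z_β = 0.553 (for power = 0.71)
d = 0.37

n = ((1.960 + 0.553) / 0.37)²
n = (6.792)²
n ≈ 46.13
Round up to the next whole number: n = 47 pairs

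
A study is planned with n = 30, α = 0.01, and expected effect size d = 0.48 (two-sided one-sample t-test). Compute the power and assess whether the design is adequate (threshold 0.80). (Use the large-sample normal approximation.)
Power ≈ 0.52; the study is underpowered (power < 0.80)

Power calculation (one-sample t-test, normal approximation):
z_β = d · √n - z_{α/2}
z_β = 0.48 · √30 - 2.576
z_β = 0.48 · 5.477 - 2.576
z_β = 0.053

Power = Φ(z_β) = Φ(0.053) ≈ 0.521

Effect size d = 0.48 is small by Cohen's convention (0.2/0.5/0.8).

Threshold: power ≥ 0.80 is conventionally adequate.
Power ≈ 0.52 → the study is underpowered (power < 0.80).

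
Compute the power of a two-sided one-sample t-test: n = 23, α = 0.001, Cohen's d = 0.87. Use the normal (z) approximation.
Power ≈ 0.81

Power calculation (one-sample t-test, normal approximation):
z_β = d · √n - z_{α/2}
z_β = 0.87 · √23 - 3.291
z_β = 0.87 · 4.796 - 3.291
z_β = 0.882

Power = Φ(z_β) = Φ(0.882) ≈ 0.811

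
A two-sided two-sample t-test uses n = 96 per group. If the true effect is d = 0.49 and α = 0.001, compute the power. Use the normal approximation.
Power ≈ 0.54

Power calculation (two-sample t-test, normal approximation):
z_β = d · √(n/2) - z_{α/2}
z_β = 0.49 · √(96/2) - 3.291
z_β = 0.49 · 6.928 - 3.291
z_β = 0.104

Power = Φ(z_β) = Φ(0.104) ≈ 0.542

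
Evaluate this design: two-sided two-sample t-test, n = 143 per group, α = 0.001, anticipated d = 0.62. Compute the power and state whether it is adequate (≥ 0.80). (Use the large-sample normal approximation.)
Power ≈ 0.97; the study is adequately powered (power ≥ 0.80)

Power calculation (two-sample t-test, normal approximation):
z_β = d · √(n/2) - z_{α/2}
z_β = 0.62 · √(143/2) - 3.291
z_β = 0.62 · 8.456 - 3.291
z_β = 1.952

Power = Φ(z_β) = Φ(1.952) ≈ 0.975

Effect size d = 0.62 is medium by Cohen's convention (0.2/0.5/0.8).

Threshold: power ≥ 0.80 is conventionally adequate.
Power ≈ 0.97 → the study is adequately powered (power ≥ 0.80).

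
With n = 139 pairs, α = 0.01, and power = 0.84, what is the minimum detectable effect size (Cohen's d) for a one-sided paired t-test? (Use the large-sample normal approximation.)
d ≈ 0.28

Minimum detectable effect (paired t-test, normal approximation):
d = (z_α + z_β) / √n
d = (2.326 + 0.994) / √139
d = 3.321 / 11.790
d ≈ 0.28

By Cohen's convention (0.2 small / 0.5 medium / 0.8 large): small effect.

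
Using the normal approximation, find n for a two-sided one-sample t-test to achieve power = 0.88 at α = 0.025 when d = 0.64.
n = 29

Sample size formula (one-sample t-test, normal approximation):
n = ((z_{α/2} + z_β) / d)²

z_{α/2} = 2.241 (for α = 0.025, two-sided)
z_β = 1.175 (for power = 0.88)
d = 0.64

n = ((2.241 + 1.175) / 0.64)²
n = (5.338)²
n ≈ 28.49
Round up to the next whole number: n = 29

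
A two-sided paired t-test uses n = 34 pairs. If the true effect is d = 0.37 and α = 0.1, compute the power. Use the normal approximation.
Power ≈ 0.70

Power calculation (paired t-test, normal approximation):
z_β = d · √n - z_{α/2}
z_β = 0.37 · √34 - 1.645
z_β = 0.37 · 5.831 - 1.645
z_β = 0.513

Power = Φ(z_β) = Φ(0.513) ≈ 0.696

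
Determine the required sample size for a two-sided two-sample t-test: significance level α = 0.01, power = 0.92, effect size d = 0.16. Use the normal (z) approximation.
n = 1239 per group

Sample size formula (two-sample t-test, normal approximation):
n = 2 · ((z_{α/2} + z_β) / d)²

z_{α/2} = 2.576 (for α = 0.01, two-sided)
z_β = 1.405 (for power = 0.92)
d = 0.16

n = 2 · ((2.576 + 1.405) / 0.16)²
n = 2 · (24.881)²
n ≈ 1238.13
Round up to the next whole number: n = 1239 per group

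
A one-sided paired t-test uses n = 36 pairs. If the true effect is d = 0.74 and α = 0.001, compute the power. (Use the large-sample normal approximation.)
Power ≈ 0.91

Power calculation (paired t-test, normal approximation):
z_β = d · √n - z_α
z_β = 0.74 · √36 - 3.090
z_β = 0.74 · 6.000 - 3.090
z_β = 1.350

Power = Φ(z_β) = Φ(1.350) ≈ 0.911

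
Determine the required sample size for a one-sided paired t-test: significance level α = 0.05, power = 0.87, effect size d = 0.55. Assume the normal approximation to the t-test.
n = 26 pairs

Sample size formula (paired t-test, normal approximation):
n = ((z_α + z_β) / d)²

z_α = 1.645 (for α = 0.05, one-sided)
z_β = 1.126 (for power = 0.87)
d = 0.55

n = ((1.645 + 1.126) / 0.55)²
n = (5.038)²
n ≈ 25.38
Round up to the next whole number: n = 26 pairs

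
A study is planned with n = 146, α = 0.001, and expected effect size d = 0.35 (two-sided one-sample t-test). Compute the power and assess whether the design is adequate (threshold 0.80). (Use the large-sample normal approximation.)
Power ≈ 0.83; the study is adequately powered (power ≥ 0.80)

Power calculation (one-sample t-test, normal approximation):
z_β = d · √n - z_{α/2}
z_β = 0.35 · √146 - 3.291
z_β = 0.35 · 12.083 - 3.291
z_β = 0.939

Power = Φ(z_β) = Φ(0.939) ≈ 0.826

Effect size d = 0.35 is small by Cohen's convention (0.2/0.5/0.8).

Threshold: power ≥ 0.80 is conventionally adequate.
Power ≈ 0.83 → the study is adequately powered (power ≥ 0.80).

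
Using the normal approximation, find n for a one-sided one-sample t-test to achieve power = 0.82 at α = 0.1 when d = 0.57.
n = 15

Sample size formula (one-sample t-test, normal approximation):
n = ((z_α + z_β) / d)²

z_α = 1.282 (for α = 0.1, one-sided)
z_β = 0.915 (for power = 0.82)
d = 0.57

n = ((1.282 + 0.915) / 0.57)²
n = (3.854)²
n ≈ 14.85
Round up to the next whole number: n = 15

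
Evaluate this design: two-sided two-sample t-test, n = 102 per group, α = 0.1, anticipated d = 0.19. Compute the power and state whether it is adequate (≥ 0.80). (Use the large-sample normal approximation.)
Power ≈ 0.39; the study is underpowered (power < 0.80)

Power calculation (two-sample t-test, normal approximation):
z_β = d · √(n/2) - z_{α/2}
z_β = 0.19 · √(102/2) - 1.645
z_β = 0.19 · 7.141 - 1.645
z_β = -0.288

Power = Φ(z_β) = Φ(-0.288) ≈ 0.387

Effect size d = 0.19 is very small by Cohen's convention (0.2/0.5/0.8).

Threshold: power ≥ 0.80 is conventionally adequate.
Power ≈ 0.39 → the study is underpowered (power < 0.80).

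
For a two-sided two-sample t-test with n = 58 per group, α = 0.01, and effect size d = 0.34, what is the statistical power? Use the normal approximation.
Power ≈ 0.23

Power calculation (two-sample t-test, normal approximation):
z_β = d · √(n/2) - z_{α/2}
z_β = 0.34 · √(58/2) - 2.576
z_β = 0.34 · 5.385 - 2.576
z_β = -0.745

Power = Φ(z_β) = Φ(-0.745) ≈ 0.228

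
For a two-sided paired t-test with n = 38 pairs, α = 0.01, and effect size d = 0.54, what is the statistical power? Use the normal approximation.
Power ≈ 0.77

Power calculation (paired t-test, normal approximation):
z_β = d · √n - z_{α/2}
z_β = 0.54 · √38 - 2.576
z_β = 0.54 · 6.164 - 2.576
z_β = 0.753

Power = Φ(z_β) = Φ(0.753) ≈ 0.774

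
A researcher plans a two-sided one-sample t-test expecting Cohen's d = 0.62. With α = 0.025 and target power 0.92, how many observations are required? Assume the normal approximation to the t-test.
n = 35

Sample size formula (one-sample t-test, normal approximation):
n = ((z_{α/2} + z_β) / d)²

z_{α/2} = 2.241 (for α = 0.025, two-sided)
z_β = 1.405 (for power = 0.92)
d = 0.62

n = ((2.241 + 1.405) / 0.62)²
n = (5.881)²
n ≈ 34.59
Round up to the next whole number: n = 35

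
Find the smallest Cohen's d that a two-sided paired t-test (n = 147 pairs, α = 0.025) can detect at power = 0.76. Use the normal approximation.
d ≈ 0.24

Minimum detectable effect (paired t-test, normal approximation):
d = (z_{α/2} + z_β) / √n
d = (2.241 + 0.706) / √147
d = 2.948 / 12.124
d ≈ 0.24

By Cohen's convention (0.2 small / 0.5 medium / 0.8 large): small effect.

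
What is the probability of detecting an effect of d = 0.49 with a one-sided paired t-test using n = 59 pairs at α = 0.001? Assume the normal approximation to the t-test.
Power ≈ 0.75

Power calculation (paired t-test, normal approximation):
z_β = d · √n - z_α
z_β = 0.49 · √59 - 3.090
z_β = 0.49 · 7.681 - 3.090
z_β = 0.674

Power = Φ(z_β) = Φ(0.674) ≈ 0.750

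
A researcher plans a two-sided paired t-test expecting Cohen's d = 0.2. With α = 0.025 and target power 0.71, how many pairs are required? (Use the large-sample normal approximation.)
n = 196 pairs

Sample size formula (paired t-test, normal approximation):
n = ((z_{α/2} + z_β) / d)²

z_{α/2} = 2.241 (for α = 0.025, two-sided)
z_β = 0.553 (for power = 0.71)
d = 0.2

n = ((2.241 + 0.553) / 0.2)²
n = (13.970)²
n ≈ 195.16
Round up to the next whole number: n = 196 pairs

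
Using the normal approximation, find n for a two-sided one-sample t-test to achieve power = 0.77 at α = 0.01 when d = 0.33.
n = 101

Sample size formula (one-sample t-test, normal approximation):
n = ((z_{α/2} + z_β) / d)²

z_{α/2} = 2.576 (for α = 0.01, two-sided)
z_β = 0.739 (for power = 0.77)
d = 0.33

n = ((2.576 + 0.739) / 0.33)²
n = (10.045)²
n ≈ 100.90
Round up to the next whole number: n = 101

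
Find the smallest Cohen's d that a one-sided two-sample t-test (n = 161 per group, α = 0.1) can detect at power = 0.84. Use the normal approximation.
d ≈ 0.25

Minimum detectable effect (two-sample t-test, normal approximation):
d = (z_α + z_β) / √(n/2)
d = (1.282 + 0.994) / √(161/2)
d = 2.276 / 8.972
d ≈ 0.25

By Cohen's convention (0.2 small / 0.5 medium / 0.8 large): small effect.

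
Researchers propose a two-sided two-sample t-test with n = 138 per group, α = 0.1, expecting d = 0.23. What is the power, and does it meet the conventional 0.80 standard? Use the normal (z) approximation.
Power ≈ 0.60; the study is underpowered (power < 0.80)

Power calculation (two-sample t-test, normal approximation):
z_β = d · √(n/2) - z_{α/2}
z_β = 0.23 · √(138/2) - 1.645
z_β = 0.23 · 8.307 - 1.645
z_β = 0.266

Power = Φ(z_β) = Φ(0.266) ≈ 0.605

Effect size d = 0.23 is small by Cohen's convention (0.2/0.5/0.8).

Threshold: power ≥ 0.80 is conventionally adequate.
Power ≈ 0.60 → the study is underpowered (power < 0.80).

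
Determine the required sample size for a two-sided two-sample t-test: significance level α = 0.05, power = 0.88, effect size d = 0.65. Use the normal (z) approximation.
n = 47 per group

Sample size formula (two-sample t-test, normal approximation):
n = 2 · ((z_{α/2} + z_β) / d)²

z_{α/2} = 1.960 (for α = 0.05, two-sided)
z_β = 1.175 (for power = 0.88)
d = 0.65

n = 2 · ((1.960 + 1.175) / 0.65)²
n = 2 · (4.823)²
n ≈ 46.52
Round up to the next whole number: n = 47 per group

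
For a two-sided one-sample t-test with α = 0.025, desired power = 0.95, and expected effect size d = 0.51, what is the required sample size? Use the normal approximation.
n = 59

Sample size formula (one-sample t-test, normal approximation):
n = ((z_{α/2} + z_β) / d)²

z_{α/2} = 2.241 (for α = 0.025, two-sided)
z_β = 1.645 (for power = 0.95)
d = 0.51

n = ((2.241 + 1.645) / 0.51)²
n = (7.620)²
n ≈ 58.06
Round up to the next whole number: n = 59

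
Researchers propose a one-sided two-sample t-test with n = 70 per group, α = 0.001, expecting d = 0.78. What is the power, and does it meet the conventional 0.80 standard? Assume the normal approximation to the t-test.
Power ≈ 0.94; the study is adequately powered (power ≥ 0.80)

Power calculation (two-sample t-test, normal approximation):
z_β = d · √(n/2) - z_α
z_β = 0.78 · √(70/2) - 3.090
z_β = 0.78 · 5.916 - 3.090
z_β = 1.524

Power = Φ(z_β) = Φ(1.524) ≈ 0.936

Effect size d = 0.78 is medium by Cohen's convention (0.2/0.5/0.8).

Threshold: power ≥ 0.80 is conventionally adequate.
Power ≈ 0.94 → the study is adequately powered (power ≥ 0.80).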